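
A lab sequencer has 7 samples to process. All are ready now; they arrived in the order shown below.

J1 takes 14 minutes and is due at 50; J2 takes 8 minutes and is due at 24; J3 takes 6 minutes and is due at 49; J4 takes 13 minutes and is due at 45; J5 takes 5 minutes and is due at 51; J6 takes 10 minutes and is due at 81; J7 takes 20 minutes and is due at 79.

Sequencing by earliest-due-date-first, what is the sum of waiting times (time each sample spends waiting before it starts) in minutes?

EDD (increasing due date): J2 J4 J3 J1 J5 J7 J6.
J2: waits 0, runs 0→8
J4: waits 8, runs 8→21
J3: waits 21, runs 21→27
J1: waits 27, runs 27→41
J5: waits 41, runs 41→46
J7: waits 46, runs 46→66
J6: waits 66, runs 66→76
Sum = 0+8+21+27+41+46+66 = 209.

209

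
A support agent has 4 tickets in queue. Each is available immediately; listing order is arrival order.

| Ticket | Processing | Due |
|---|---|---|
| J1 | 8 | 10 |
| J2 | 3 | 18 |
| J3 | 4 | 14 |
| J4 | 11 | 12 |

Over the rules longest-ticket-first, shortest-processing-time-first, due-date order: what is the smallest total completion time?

LPT (decreasing processing time): J4 J1 J3 J2.
J4: 0→11
J1: 11→19
J3: 19→23
J2: 23→26
Sum = 11+19+23+26 = 79.
SPT (increasing processing time): J2 J3 J1 J4.
J2: 0→3
J3: 3→7
J1: 7→15
J4: 15→26
Sum = 3+7+15+26 = 51.
EDD (increasing due date): J1 J4 J3 J2.
J1: 0→8
J4: 8→19
J3: 19→23
J2: 23→26
Sum = 8+19+23+26 = 76.
LPT 79, SPT 51, EDD 76 → minimum 51.

51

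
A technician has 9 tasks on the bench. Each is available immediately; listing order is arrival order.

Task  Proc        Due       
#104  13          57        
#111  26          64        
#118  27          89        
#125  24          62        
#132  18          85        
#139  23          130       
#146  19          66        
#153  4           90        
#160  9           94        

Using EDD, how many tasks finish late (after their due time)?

6

EDD (increasing due date): #104 #125 #111 #146 #132 #118 #153 #160 #139.
#104: 0→13, due 57, tardiness 0
#125: 13→37, due 62, tardiness 0
#111: 37→63, due 64, tardiness 0
#146: 63→82, due 66, tardiness 16
#132: 82→100, due 85, tardiness 15
#118: 100→127, due 89, tardiness 38
#153: 127→131, due 90, tardiness 41
#160: 131→140, due 94, tardiness 46
#139: 140→163, due 130, tardiness 33
Late tasks: 6.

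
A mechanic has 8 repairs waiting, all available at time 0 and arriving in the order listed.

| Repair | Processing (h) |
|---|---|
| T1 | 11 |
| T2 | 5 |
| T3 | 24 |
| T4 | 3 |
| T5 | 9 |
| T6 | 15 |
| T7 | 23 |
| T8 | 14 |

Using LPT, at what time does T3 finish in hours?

24

LPT (decreasing processing time): T3 T7 T6 T8 T1 T5 T2 T4.
T3: 0→24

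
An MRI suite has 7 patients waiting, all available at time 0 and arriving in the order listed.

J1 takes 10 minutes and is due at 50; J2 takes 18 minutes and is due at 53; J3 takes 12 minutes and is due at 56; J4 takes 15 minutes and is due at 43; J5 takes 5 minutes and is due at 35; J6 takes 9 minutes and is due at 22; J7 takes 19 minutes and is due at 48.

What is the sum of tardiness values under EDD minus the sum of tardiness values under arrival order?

-61

EDD (increasing due date): J6 J5 J4 J7 J1 J2 J3.
J6: 0→9, due 22, tardiness 0
J5: 9→14, due 35, tardiness 0
J4: 14→29, due 43, tardiness 0
J7: 29→48, due 48, tardiness 0
J1: 48→58, due 50, tardiness 8
J2: 58→76, due 53, tardiness 23
J3: 76→88, due 56, tardiness 32
Sum = 0+0+0+0+8+23+32 = 63.
FIFO (arrival order): J1 J2 J3 J4 J5 J6 J7.
J1: 0→10, due 50, tardiness 0
J2: 10→28, due 53, tardiness 0
J3: 28→40, due 56, tardiness 0
J4: 40→55, due 43, tardiness 12
J5: 55→60, due 35, tardiness 25
J6: 60→69, due 22, tardiness 47
J7: 69→88, due 48, tardiness 40
Sum = 0+0+0+12+25+47+40 = 124.
Difference = 63 − 124 = -61.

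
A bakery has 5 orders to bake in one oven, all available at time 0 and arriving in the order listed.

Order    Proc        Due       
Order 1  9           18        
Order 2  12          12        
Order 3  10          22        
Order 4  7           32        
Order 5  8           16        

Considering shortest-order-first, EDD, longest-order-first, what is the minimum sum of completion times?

126

SPT (increasing processing time): Order 4 Order 5 Order 1 Order 3 Order 2.
Order 4: 0→7
Order 5: 7→15
Order 1: 15→24
Order 3: 24→34
Order 2: 34→46
Sum = 7+15+24+34+46 = 126.
EDD (increasing due date): Order 2 Order 5 Order 1 Order 3 Order 4.
Order 2: 0→12
Order 5: 12→20
Order 1: 20→29
Order 3: 29→39
Order 4: 39→46
Sum = 12+20+29+39+46 = 146.
LPT (decreasing processing time): Order 2 Order 3 Order 1 Order 5 Order 4.
Order 2: 0→12
Order 3: 12→22
Order 1: 22→31
Order 5: 31→39
Order 4: 39→46
Sum = 12+22+31+39+46 = 150.
SPT 126, EDD 146, LPT 150 → minimum 126.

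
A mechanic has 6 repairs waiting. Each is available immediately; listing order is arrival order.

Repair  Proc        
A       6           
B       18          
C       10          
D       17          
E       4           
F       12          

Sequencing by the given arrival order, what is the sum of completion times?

237

FIFO (arrival order): A B C D E F.
A: 0→6
B: 6→24
C: 24→34
D: 34→51
E: 51→55
F: 55→67
Sum = 6+24+34+51+55+67 = 237.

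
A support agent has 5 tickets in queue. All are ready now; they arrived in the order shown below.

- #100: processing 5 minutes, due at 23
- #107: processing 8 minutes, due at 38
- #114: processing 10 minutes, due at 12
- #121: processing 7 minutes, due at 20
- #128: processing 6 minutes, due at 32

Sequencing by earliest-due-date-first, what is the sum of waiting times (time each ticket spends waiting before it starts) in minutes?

EDD (increasing due date): #114 #121 #100 #128 #107.
#114: waits 0, runs 0→10
#121: waits 10, runs 10→17
#100: waits 17, runs 17→22
#128: waits 22, runs 22→28
#107: waits 28, runs 28→36
Sum = 0+10+17+22+28 = 77.

77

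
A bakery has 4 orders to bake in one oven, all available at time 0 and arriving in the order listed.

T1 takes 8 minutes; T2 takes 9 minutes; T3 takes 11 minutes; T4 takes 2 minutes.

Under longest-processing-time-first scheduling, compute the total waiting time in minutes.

LPT (decreasing processing time): T3 T2 T1 T4.
T3: waits 0, runs 0→11
T2: waits 11, runs 11→20
T1: waits 20, runs 20→28
T4: waits 28, runs 28→30
Sum = 0+11+20+28 = 59.

59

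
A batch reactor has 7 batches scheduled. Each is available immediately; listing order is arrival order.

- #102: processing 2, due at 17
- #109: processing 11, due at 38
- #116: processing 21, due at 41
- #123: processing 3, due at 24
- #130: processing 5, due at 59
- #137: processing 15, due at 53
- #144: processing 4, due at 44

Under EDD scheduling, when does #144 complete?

41

EDD (increasing due date): #102 #123 #109 #116 #144 #137 #130.
#102: 0→2
#123: 2→5
#109: 5→16
#116: 16→37
#144: 37→41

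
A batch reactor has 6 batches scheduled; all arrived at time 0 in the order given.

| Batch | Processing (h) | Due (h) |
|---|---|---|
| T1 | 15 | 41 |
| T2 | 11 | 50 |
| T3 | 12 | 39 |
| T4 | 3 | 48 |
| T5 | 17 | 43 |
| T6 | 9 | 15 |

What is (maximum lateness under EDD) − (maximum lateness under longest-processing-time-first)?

EDD (increasing due date): T6 T3 T1 T5 T4 T2.
T6: 0→9, due 15, lateness -6
T3: 9→21, due 39, lateness -18
T1: 21→36, due 41, lateness -5
T5: 36→53, due 43, lateness 10
T4: 53→56, due 48, lateness 8
T2: 56→67, due 50, lateness 17
Maximum = 17.
LPT (decreasing processing time): T5 T1 T3 T2 T6 T4.
T5: 0→17, due 43, lateness -26
T1: 17→32, due 41, lateness -9
T3: 32→44, due 39, lateness 5
T2: 44→55, due 50, lateness 5
T6: 55→64, due 15, lateness 49
T4: 64→67, due 48, lateness 19
Maximum = 49.
Difference = 17 − 49 = -32.

-32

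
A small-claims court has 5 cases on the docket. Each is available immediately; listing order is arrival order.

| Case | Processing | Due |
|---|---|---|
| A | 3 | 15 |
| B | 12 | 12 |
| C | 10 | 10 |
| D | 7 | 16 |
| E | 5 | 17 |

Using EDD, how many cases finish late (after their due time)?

4

EDD (increasing due date): C B A D E.
C: 0→10, due 10, tardiness 0
B: 10→22, due 12, tardiness 10
A: 22→25, due 15, tardiness 10
D: 25→32, due 16, tardiness 16
E: 32→37, due 17, tardiness 20
Late cases: 4.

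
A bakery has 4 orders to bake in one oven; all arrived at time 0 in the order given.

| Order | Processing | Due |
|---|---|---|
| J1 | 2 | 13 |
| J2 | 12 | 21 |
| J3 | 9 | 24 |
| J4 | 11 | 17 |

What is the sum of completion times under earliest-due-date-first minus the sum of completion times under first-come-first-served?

EDD (increasing due date): J1 J4 J2 J3.
J1: 0→2
J4: 2→13
J2: 13→25
J3: 25→34
Sum = 2+13+25+34 = 74.
FIFO (arrival order): J1 J2 J3 J4.
J1: 0→2
J2: 2→14
J3: 14→23
J4: 23→34
Sum = 2+14+23+34 = 73.
Difference = 74 − 73 = 1.

1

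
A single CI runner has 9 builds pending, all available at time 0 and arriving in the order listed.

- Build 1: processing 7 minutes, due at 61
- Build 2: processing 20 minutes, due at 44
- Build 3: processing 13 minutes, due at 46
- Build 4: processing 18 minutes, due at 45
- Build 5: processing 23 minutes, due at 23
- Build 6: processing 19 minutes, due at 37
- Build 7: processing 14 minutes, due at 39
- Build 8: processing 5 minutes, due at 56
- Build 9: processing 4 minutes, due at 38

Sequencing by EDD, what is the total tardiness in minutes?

310

EDD (increasing due date): Build 5 Build 6 Build 9 Build 7 Build 2 Build 4 Build 3 Build 8 Build 1.
Build 5: 0→23, due 23, tardiness 0
Build 6: 23→42, due 37, tardiness 5
Build 9: 42→46, due 38, tardiness 8
Build 7: 46→60, due 39, tardiness 21
Build 2: 60→80, due 44, tardiness 36
Build 4: 80→98, due 45, tardiness 53
Build 3: 98→111, due 46, tardiness 65
Build 8: 111→116, due 56, tardiness 60
Build 1: 116→123, due 61, tardiness 62
Sum = 0+5+8+21+36+53+65+60+62 = 310.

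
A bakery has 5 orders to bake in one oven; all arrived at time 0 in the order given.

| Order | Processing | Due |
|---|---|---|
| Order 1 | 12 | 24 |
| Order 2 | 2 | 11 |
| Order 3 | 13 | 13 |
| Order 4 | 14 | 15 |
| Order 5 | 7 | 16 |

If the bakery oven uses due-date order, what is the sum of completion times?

EDD (increasing due date): Order 2 Order 3 Order 4 Order 5 Order 1.
Order 2: 0→2
Order 3: 2→15
Order 4: 15→29
Order 5: 29→36
Order 1: 36→48
Sum = 2+15+29+36+48 = 130.

130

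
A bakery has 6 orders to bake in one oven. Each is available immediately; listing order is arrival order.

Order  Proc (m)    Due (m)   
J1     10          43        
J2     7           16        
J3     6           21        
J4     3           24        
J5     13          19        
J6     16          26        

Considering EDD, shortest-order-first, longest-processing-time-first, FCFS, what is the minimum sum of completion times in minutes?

EDD (increasing due date): J2 J5 J3 J4 J6 J1.
J2: 0→7
J5: 7→20
J3: 20→26
J4: 26→29
J6: 29→45
J1: 45→55
Sum = 7+20+26+29+45+55 = 182.
SPT (increasing processing time): J4 J3 J2 J1 J5 J6.
J4: 0→3
J3: 3→9
J2: 9→16
J1: 16→26
J5: 26→39
J6: 39→55
Sum = 3+9+16+26+39+55 = 148.
LPT (decreasing processing time): J6 J5 J1 J2 J3 J4.
J6: 0→16
J5: 16→29
J1: 29→39
J2: 39→46
J3: 46→52
J4: 52→55
Sum = 16+29+39+46+52+55 = 237.
FIFO (arrival order): J1 J2 J3 J4 J5 J6.
J1: 0→10
J2: 10→17
J3: 17→23
J4: 23→26
J5: 26→39
J6: 39→55
Sum = 10+17+23+26+39+55 = 170.
EDD 182, SPT 148, LPT 237, FIFO 170 → minimum 148.

148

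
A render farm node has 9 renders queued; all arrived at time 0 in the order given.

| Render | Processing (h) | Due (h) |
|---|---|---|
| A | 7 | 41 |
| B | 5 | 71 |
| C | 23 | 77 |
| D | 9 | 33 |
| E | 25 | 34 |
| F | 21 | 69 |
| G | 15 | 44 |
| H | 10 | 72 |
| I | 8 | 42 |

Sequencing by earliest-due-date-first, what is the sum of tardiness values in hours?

136

EDD (increasing due date): D E A I G F B H C.
D: 0→9, due 33, tardiness 0
E: 9→34, due 34, tardiness 0
A: 34→41, due 41, tardiness 0
I: 41→49, due 42, tardiness 7
G: 49→64, due 44, tardiness 20
F: 64→85, due 69, tardiness 16
B: 85→90, due 71, tardiness 19
H: 90→100, due 72, tardiness 28
C: 100→123, due 77, tardiness 46
Sum = 0+0+0+7+20+16+19+28+46 = 136.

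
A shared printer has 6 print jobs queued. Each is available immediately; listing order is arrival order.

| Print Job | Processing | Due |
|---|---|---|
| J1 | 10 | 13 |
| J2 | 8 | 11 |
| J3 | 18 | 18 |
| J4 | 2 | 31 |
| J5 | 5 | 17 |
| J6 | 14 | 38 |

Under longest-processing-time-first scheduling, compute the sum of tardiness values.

LPT (decreasing processing time): J3 J6 J1 J2 J5 J4.
J3: 0→18, due 18, tardiness 0
J6: 18→32, due 38, tardiness 0
J1: 32→42, due 13, tardiness 29
J2: 42→50, due 11, tardiness 39
J5: 50→55, due 17, tardiness 38
J4: 55→57, due 31, tardiness 26
Sum = 0+0+29+39+38+26 = 132.

132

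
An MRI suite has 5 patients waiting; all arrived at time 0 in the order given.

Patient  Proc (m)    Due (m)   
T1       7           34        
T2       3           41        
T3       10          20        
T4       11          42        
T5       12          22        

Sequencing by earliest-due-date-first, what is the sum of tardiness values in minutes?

EDD (increasing due date): T3 T5 T1 T2 T4.
T3: 0→10, due 20, tardiness 0
T5: 10→22, due 22, tardiness 0
T1: 22→29, due 34, tardiness 0
T2: 29→32, due 41, tardiness 0
T4: 32→43, due 42, tardiness 1
Sum = 0+0+0+0+1 = 1.

1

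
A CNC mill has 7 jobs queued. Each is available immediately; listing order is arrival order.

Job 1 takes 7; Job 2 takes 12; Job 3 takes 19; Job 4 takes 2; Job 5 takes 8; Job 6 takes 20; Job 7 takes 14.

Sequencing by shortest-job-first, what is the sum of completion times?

SPT (increasing processing time): Job 4 Job 1 Job 5 Job 2 Job 7 Job 3 Job 6.
Job 4: 0→2
Job 1: 2→9
Job 5: 9→17
Job 2: 17→29
Job 7: 29→43
Job 3: 43→62
Job 6: 62→82
Sum = 2+9+17+29+43+62+82 = 244.

244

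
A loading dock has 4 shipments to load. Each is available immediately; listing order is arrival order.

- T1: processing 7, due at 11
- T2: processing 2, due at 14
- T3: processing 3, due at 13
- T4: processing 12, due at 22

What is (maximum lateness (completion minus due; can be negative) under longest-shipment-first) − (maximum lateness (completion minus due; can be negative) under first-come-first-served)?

LPT (decreasing processing time): T4 T1 T3 T2.
T4: 0→12, due 22, lateness -10
T1: 12→19, due 11, lateness 8
T3: 19→22, due 13, lateness 9
T2: 22→24, due 14, lateness 10
Maximum = 10.
FIFO (arrival order): T1 T2 T3 T4.
T1: 0→7, due 11, lateness -4
T2: 7→9, due 14, lateness -5
T3: 9→12, due 13, lateness -1
T4: 12→24, due 22, lateness 2
Maximum = 2.
Difference = 10 − 2 = 8.

8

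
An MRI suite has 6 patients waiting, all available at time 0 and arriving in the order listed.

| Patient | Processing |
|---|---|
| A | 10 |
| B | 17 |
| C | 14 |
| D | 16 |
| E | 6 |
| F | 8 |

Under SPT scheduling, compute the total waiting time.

SPT (increasing processing time): E F A C D B.
E: waits 0, runs 0→6
F: waits 6, runs 6→14
A: waits 14, runs 14→24
C: waits 24, runs 24→38
D: waits 38, runs 38→54
B: waits 54, runs 54→71
Sum = 0+6+14+24+38+54 = 136.

136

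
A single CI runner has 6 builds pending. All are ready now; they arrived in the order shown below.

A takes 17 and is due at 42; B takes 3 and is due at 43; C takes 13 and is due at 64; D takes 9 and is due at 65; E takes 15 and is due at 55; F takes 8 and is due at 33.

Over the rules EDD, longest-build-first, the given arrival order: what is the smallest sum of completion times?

EDD (increasing due date): F A B E C D.
F: 0→8
A: 8→25
B: 25→28
E: 28→43
C: 43→56
D: 56→65
Sum = 8+25+28+43+56+65 = 225.
LPT (decreasing processing time): A E C D F B.
A: 0→17
E: 17→32
C: 32→45
D: 45→54
F: 54→62
B: 62→65
Sum = 17+32+45+54+62+65 = 275.
FIFO (arrival order): A B C D E F.
A: 0→17
B: 17→20
C: 20→33
D: 33→42
E: 42→57
F: 57→65
Sum = 17+20+33+42+57+65 = 234.
EDD 225, LPT 275, FIFO 234 → minimum 225.

225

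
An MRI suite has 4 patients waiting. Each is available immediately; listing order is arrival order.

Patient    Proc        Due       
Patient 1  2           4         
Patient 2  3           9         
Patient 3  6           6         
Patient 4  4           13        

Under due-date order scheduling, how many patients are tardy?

3

EDD (increasing due date): Patient 1 Patient 3 Patient 2 Patient 4.
Patient 1: 0→2, due 4, tardiness 0
Patient 3: 2→8, due 6, tardiness 2
Patient 2: 8→11, due 9, tardiness 2
Patient 4: 11→15, due 13, tardiness 2
Late patients: 3.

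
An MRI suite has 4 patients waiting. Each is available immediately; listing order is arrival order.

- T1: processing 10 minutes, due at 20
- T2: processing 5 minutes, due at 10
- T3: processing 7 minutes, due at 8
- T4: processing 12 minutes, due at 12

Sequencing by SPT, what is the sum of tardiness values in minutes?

28

SPT (increasing processing time): T2 T3 T1 T4.
T2: 0→5, due 10, tardiness 0
T3: 5→12, due 8, tardiness 4
T1: 12→22, due 20, tardiness 2
T4: 22→34, due 12, tardiness 22
Sum = 0+4+2+22 = 28.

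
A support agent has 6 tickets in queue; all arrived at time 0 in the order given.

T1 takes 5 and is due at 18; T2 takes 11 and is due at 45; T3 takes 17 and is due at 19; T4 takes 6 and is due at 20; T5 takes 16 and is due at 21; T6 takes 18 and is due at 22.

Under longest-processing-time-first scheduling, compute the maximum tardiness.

55

LPT (decreasing processing time): T6 T3 T5 T2 T4 T1.
T6: 0→18, due 22, tardiness 0
T3: 18→35, due 19, tardiness 16
T5: 35→51, due 21, tardiness 30
T2: 51→62, due 45, tardiness 17
T4: 62→68, due 20, tardiness 48
T1: 68→73, due 18, tardiness 55
Maximum = 55.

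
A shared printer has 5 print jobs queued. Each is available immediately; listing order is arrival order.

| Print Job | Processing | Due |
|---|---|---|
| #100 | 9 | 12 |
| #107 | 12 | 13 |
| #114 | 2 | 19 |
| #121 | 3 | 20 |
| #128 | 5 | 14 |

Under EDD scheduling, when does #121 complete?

31

EDD (increasing due date): #100 #107 #128 #114 #121.
#100: 0→9
#107: 9→21
#128: 21→26
#114: 26→28
#121: 28→31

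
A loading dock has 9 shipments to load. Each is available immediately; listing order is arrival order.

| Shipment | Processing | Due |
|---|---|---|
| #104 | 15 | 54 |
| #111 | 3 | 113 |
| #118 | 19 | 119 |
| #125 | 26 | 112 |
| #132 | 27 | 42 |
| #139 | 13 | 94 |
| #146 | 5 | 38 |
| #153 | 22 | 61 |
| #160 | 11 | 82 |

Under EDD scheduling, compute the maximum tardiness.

EDD (increasing due date): #146 #132 #104 #153 #160 #139 #125 #111 #118.
#146: 0→5, due 38, tardiness 0
#132: 5→32, due 42, tardiness 0
#104: 32→47, due 54, tardiness 0
#153: 47→69, due 61, tardiness 8
#160: 69→80, due 82, tardiness 0
#139: 80→93, due 94, tardiness 0
#125: 93→119, due 112, tardiness 7
#111: 119→122, due 113, tardiness 9
#118: 122→141, due 119, tardiness 22
Maximum = 22.

22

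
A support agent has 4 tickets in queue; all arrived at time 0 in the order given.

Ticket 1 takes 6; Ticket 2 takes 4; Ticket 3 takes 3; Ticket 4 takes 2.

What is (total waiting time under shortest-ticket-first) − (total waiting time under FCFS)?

-13

SPT (increasing processing time): Ticket 4 Ticket 3 Ticket 2 Ticket 1.
Ticket 4: waits 0, runs 0→2
Ticket 3: waits 2, runs 2→5
Ticket 2: waits 5, runs 5→9
Ticket 1: waits 9, runs 9→15
Sum = 0+2+5+9 = 16.
FIFO (arrival order): Ticket 1 Ticket 2 Ticket 3 Ticket 4.
Ticket 1: waits 0, runs 0→6
Ticket 2: waits 6, runs 6→10
Ticket 3: waits 10, runs 10→13
Ticket 4: waits 13, runs 13→15
Sum = 0+6+10+13 = 29.
Difference = 16 − 29 = -13.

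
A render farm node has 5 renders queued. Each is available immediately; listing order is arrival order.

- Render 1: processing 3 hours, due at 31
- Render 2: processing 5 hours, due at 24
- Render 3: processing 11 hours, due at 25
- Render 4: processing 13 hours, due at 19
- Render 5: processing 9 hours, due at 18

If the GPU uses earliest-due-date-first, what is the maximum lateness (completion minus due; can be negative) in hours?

EDD (increasing due date): Render 5 Render 4 Render 2 Render 3 Render 1.
Render 5: 0→9, due 18, lateness -9
Render 4: 9→22, due 19, lateness 3
Render 2: 22→27, due 24, lateness 3
Render 3: 27→38, due 25, lateness 13
Render 1: 38→41, due 31, lateness 10
Maximum = 13.

13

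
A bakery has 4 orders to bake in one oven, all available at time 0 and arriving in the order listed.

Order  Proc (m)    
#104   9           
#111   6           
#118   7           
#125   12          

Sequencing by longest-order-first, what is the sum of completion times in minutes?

95

LPT (decreasing processing time): #125 #104 #118 #111.
#125: 0→12
#104: 12→21
#118: 21→28
#111: 28→34
Sum = 12+21+28+34 = 95.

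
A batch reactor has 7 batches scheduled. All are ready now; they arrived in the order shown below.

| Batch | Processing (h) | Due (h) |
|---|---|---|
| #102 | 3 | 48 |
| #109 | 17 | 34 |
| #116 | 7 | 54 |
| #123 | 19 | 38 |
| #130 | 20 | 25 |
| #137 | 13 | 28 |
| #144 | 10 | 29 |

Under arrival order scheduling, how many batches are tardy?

4

FIFO (arrival order): #102 #109 #116 #123 #130 #137 #144.
#102: 0→3, due 48, tardiness 0
#109: 3→20, due 34, tardiness 0
#116: 20→27, due 54, tardiness 0
#123: 27→46, due 38, tardiness 8
#130: 46→66, due 25, tardiness 41
#137: 66→79, due 28, tardiness 51
#144: 79→89, due 29, tardiness 60
Late batches: 4.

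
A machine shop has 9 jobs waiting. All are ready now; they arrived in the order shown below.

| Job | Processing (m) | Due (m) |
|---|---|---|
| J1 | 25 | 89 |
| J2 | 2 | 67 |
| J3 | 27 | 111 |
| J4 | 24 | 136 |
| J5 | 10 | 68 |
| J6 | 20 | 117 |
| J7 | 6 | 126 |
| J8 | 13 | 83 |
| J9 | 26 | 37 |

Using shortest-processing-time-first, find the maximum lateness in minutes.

89

SPT (increasing processing time): J2 J7 J5 J8 J6 J4 J1 J9 J3.
J2: 0→2, due 67, lateness -65
J7: 2→8, due 126, lateness -118
J5: 8→18, due 68, lateness -50
J8: 18→31, due 83, lateness -52
J6: 31→51, due 117, lateness -66
J4: 51→75, due 136, lateness -61
J1: 75→100, due 89, lateness 11
J9: 100→126, due 37, lateness 89
J3: 126→153, due 111, lateness 42
Maximum = 89.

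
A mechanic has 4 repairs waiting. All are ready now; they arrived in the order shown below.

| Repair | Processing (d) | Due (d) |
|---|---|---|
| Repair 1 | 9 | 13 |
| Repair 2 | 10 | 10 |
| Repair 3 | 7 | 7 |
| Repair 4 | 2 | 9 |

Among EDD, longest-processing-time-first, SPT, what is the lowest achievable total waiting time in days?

EDD (increasing due date): Repair 3 Repair 4 Repair 2 Repair 1.
Repair 3: waits 0, runs 0→7
Repair 4: waits 7, runs 7→9
Repair 2: waits 9, runs 9→19
Repair 1: waits 19, runs 19→28
Sum = 0+7+9+19 = 35.
LPT (decreasing processing time): Repair 2 Repair 1 Repair 3 Repair 4.
Repair 2: waits 0, runs 0→10
Repair 1: waits 10, runs 10→19
Repair 3: waits 19, runs 19→26
Repair 4: waits 26, runs 26→28
Sum = 0+10+19+26 = 55.
SPT (increasing processing time): Repair 4 Repair 3 Repair 1 Repair 2.
Repair 4: waits 0, runs 0→2
Repair 3: waits 2, runs 2→9
Repair 1: waits 9, runs 9→18
Repair 2: waits 18, runs 18→28
Sum = 0+2+9+18 = 29.
EDD 35, LPT 55, SPT 29 → minimum 29.

29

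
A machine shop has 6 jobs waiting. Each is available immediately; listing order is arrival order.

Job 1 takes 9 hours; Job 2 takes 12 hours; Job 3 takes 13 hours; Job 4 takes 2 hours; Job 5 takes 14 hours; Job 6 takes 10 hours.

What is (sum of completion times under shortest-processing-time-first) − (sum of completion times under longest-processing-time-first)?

-74

SPT (increasing processing time): Job 4 Job 1 Job 6 Job 2 Job 3 Job 5.
Job 4: 0→2
Job 1: 2→11
Job 6: 11→21
Job 2: 21→33
Job 3: 33→46
Job 5: 46→60
Sum = 2+11+21+33+46+60 = 173.
LPT (decreasing processing time): Job 5 Job 3 Job 2 Job 6 Job 1 Job 4.
Job 5: 0→14
Job 3: 14→27
Job 2: 27→39
Job 6: 39→49
Job 1: 49→58
Job 4: 58→60
Sum = 14+27+39+49+58+60 = 247.
Difference = 173 − 247 = -74.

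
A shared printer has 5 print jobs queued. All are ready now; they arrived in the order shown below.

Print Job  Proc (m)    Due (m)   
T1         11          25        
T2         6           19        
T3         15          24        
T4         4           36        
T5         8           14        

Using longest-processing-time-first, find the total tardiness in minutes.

50

LPT (decreasing processing time): T3 T1 T5 T2 T4.
T3: 0→15, due 24, tardiness 0
T1: 15→26, due 25, tardiness 1
T5: 26→34, due 14, tardiness 20
T2: 34→40, due 19, tardiness 21
T4: 40→44, due 36, tardiness 8
Sum = 0+1+20+21+8 = 50.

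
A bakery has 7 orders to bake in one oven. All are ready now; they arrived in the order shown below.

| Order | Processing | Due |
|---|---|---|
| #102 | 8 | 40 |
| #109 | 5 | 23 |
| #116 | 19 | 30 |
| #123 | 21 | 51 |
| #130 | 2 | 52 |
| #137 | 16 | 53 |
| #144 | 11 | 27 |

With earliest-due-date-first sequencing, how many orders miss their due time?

5

EDD (increasing due date): #109 #144 #116 #102 #123 #130 #137.
#109: 0→5, due 23, tardiness 0
#144: 5→16, due 27, tardiness 0
#116: 16→35, due 30, tardiness 5
#102: 35→43, due 40, tardiness 3
#123: 43→64, due 51, tardiness 13
#130: 64→66, due 52, tardiness 14
#137: 66→82, due 53, tardiness 29
Late orders: 5.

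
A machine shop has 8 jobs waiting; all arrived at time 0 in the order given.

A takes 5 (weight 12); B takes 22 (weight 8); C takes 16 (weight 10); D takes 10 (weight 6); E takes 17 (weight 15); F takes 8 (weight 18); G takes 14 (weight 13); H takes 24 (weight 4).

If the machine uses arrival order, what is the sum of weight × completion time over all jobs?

5138

FIFO (arrival order): A B C D E F G H.
A: finishes 5, weight 12, w·C = 60
B: finishes 27, weight 8, w·C = 216
C: finishes 43, weight 10, w·C = 430
D: finishes 53, weight 6, w·C = 318
E: finishes 70, weight 15, w·C = 1050
F: finishes 78, weight 18, w·C = 1404
G: finishes 92, weight 13, w·C = 1196
H: finishes 116, weight 4, w·C = 464
Sum = 60+216+430+318+1050+1404+1196+464 = 5138.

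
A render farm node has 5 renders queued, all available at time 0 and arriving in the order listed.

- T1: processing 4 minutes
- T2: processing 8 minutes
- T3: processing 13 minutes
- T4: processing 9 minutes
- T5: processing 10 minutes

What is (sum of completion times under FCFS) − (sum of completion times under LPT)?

FIFO (arrival order): T1 T2 T3 T4 T5.
T1: 0→4
T2: 4→12
T3: 12→25
T4: 25→34
T5: 34→44
Sum = 4+12+25+34+44 = 119.
LPT (decreasing processing time): T3 T5 T4 T2 T1.
T3: 0→13
T5: 13→23
T4: 23→32
T2: 32→40
T1: 40→44
Sum = 13+23+32+40+44 = 152.
Difference = 119 − 152 = -33.

-33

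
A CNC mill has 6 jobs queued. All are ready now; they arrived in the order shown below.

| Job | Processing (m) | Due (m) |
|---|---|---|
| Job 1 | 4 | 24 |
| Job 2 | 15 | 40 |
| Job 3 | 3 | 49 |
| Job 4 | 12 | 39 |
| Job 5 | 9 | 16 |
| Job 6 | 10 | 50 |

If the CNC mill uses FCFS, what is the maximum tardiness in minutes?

27

FIFO (arrival order): Job 1 Job 2 Job 3 Job 4 Job 5 Job 6.
Job 1: 0→4, due 24, tardiness 0
Job 2: 4→19, due 40, tardiness 0
Job 3: 19→22, due 49, tardiness 0
Job 4: 22→34, due 39, tardiness 0
Job 5: 34→43, due 16, tardiness 27
Job 6: 43→53, due 50, tardiness 3
Maximum = 27.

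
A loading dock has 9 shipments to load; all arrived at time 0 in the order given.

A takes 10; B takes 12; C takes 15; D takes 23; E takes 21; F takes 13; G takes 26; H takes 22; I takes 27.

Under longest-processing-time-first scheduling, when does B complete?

159

LPT (decreasing processing time): I G D H E C F B A.
I: 0→27
G: 27→53
D: 53→76
H: 76→98
E: 98→119
C: 119→134
F: 134→147
B: 147→159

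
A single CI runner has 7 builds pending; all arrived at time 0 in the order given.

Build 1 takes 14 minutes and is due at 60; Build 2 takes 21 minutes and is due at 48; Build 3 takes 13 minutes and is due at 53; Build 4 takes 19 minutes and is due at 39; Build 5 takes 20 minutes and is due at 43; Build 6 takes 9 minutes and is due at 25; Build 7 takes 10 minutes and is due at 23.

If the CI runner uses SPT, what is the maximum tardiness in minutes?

SPT (increasing processing time): Build 6 Build 7 Build 3 Build 1 Build 4 Build 5 Build 2.
Build 6: 0→9, due 25, tardiness 0
Build 7: 9→19, due 23, tardiness 0
Build 3: 19→32, due 53, tardiness 0
Build 1: 32→46, due 60, tardiness 0
Build 4: 46→65, due 39, tardiness 26
Build 5: 65→85, due 43, tardiness 42
Build 2: 85→106, due 48, tardiness 58
Maximum = 58.

58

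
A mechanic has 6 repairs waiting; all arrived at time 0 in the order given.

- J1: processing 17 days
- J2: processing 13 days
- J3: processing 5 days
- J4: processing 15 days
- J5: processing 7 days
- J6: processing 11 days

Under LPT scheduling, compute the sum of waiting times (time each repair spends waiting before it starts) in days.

213

LPT (decreasing processing time): J1 J4 J2 J6 J5 J3.
J1: waits 0, runs 0→17
J4: waits 17, runs 17→32
J2: waits 32, runs 32→45
J6: waits 45, runs 45→56
J5: waits 56, runs 56→63
J3: waits 63, runs 63→68
Sum = 0+17+32+45+56+63 = 213.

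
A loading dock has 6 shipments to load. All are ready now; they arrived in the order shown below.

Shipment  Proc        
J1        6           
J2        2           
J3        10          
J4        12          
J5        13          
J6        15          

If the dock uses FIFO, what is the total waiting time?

FIFO (arrival order): J1 J2 J3 J4 J5 J6.
J1: waits 0, runs 0→6
J2: waits 6, runs 6→8
J3: waits 8, runs 8→18
J4: waits 18, runs 18→30
J5: waits 30, runs 30→43
J6: waits 43, runs 43→58
Sum = 0+6+8+18+30+43 = 105.

105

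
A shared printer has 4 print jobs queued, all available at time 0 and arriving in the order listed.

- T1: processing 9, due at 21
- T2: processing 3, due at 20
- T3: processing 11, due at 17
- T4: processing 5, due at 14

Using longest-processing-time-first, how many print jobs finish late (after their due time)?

2

LPT (decreasing processing time): T3 T1 T4 T2.
T3: 0→11, due 17, tardiness 0
T1: 11→20, due 21, tardiness 0
T4: 20→25, due 14, tardiness 11
T2: 25→28, due 20, tardiness 8
Late print jobs: 2.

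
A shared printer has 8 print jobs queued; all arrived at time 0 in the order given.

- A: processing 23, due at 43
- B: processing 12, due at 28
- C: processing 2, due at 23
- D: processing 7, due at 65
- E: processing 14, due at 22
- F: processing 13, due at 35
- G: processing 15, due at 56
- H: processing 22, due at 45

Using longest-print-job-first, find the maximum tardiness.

LPT (decreasing processing time): A H G E F B D C.
A: 0→23, due 43, tardiness 0
H: 23→45, due 45, tardiness 0
G: 45→60, due 56, tardiness 4
E: 60→74, due 22, tardiness 52
F: 74→87, due 35, tardiness 52
B: 87→99, due 28, tardiness 71
D: 99→106, due 65, tardiness 41
C: 106→108, due 23, tardiness 85
Maximum = 85.

85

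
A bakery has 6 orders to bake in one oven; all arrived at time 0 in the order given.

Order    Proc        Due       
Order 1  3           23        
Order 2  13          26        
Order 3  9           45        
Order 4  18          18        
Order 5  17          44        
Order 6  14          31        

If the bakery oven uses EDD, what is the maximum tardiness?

EDD (increasing due date): Order 4 Order 1 Order 2 Order 6 Order 5 Order 3.
Order 4: 0→18, due 18, tardiness 0
Order 1: 18→21, due 23, tardiness 0
Order 2: 21→34, due 26, tardiness 8
Order 6: 34→48, due 31, tardiness 17
Order 5: 48→65, due 44, tardiness 21
Order 3: 65→74, due 45, tardiness 29
Maximum = 29.

29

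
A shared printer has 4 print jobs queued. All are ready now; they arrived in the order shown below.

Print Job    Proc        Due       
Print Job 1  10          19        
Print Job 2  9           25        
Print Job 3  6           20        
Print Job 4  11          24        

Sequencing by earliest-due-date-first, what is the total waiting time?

53

EDD (increasing due date): Print Job 1 Print Job 3 Print Job 4 Print Job 2.
Print Job 1: waits 0, runs 0→10
Print Job 3: waits 10, runs 10→16
Print Job 4: waits 16, runs 16→27
Print Job 2: waits 27, runs 27→36
Sum = 0+10+16+27 = 53.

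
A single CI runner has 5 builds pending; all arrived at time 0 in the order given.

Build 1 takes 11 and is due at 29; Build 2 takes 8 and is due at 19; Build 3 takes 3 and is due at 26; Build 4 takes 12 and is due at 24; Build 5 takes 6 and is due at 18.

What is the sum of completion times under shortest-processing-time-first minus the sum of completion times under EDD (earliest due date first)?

-18

SPT (increasing processing time): Build 3 Build 5 Build 2 Build 1 Build 4.
Build 3: 0→3
Build 5: 3→9
Build 2: 9→17
Build 1: 17→28
Build 4: 28→40
Sum = 3+9+17+28+40 = 97.
EDD (increasing due date): Build 5 Build 2 Build 4 Build 3 Build 1.
Build 5: 0→6
Build 2: 6→14
Build 4: 14→26
Build 3: 26→29
Build 1: 29→40
Sum = 6+14+26+29+40 = 115.
Difference = 97 − 115 = -18.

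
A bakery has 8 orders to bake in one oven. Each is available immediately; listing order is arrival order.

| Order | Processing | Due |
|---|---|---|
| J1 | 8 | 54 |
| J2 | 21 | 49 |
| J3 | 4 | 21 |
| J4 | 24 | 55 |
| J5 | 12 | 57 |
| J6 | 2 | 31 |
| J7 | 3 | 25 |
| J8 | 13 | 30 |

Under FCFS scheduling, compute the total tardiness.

FIFO (arrival order): J1 J2 J3 J4 J5 J6 J7 J8.
J1: 0→8, due 54, tardiness 0
J2: 8→29, due 49, tardiness 0
J3: 29→33, due 21, tardiness 12
J4: 33→57, due 55, tardiness 2
J5: 57→69, due 57, tardiness 12
J6: 69→71, due 31, tardiness 40
J7: 71→74, due 25, tardiness 49
J8: 74→87, due 30, tardiness 57
Sum = 0+0+12+2+12+40+49+57 = 172.

172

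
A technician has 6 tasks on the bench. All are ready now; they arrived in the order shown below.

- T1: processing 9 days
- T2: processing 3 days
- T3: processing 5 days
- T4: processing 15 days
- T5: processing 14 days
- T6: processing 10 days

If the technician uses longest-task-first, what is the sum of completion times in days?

240

LPT (decreasing processing time): T4 T5 T6 T1 T3 T2.
T4: 0→15
T5: 15→29
T6: 29→39
T1: 39→48
T3: 48→53
T2: 53→56
Sum = 15+29+39+48+53+56 = 240.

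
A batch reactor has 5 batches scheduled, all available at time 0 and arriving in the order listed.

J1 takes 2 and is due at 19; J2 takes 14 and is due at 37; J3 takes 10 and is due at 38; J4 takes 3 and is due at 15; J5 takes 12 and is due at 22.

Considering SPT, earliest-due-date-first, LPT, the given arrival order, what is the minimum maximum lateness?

3

SPT (increasing processing time): J1 J4 J3 J5 J2.
J1: 0→2, due 19, lateness -17
J4: 2→5, due 15, lateness -10
J3: 5→15, due 38, lateness -23
J5: 15→27, due 22, lateness 5
J2: 27→41, due 37, lateness 4
Maximum = 5.
EDD (increasing due date): J4 J1 J5 J2 J3.
J4: 0→3, due 15, lateness -12
J1: 3→5, due 19, lateness -14
J5: 5→17, due 22, lateness -5
J2: 17→31, due 37, lateness -6
J3: 31→41, due 38, lateness 3
Maximum = 3.
LPT (decreasing processing time): J2 J5 J3 J4 J1.
J2: 0→14, due 37, lateness -23
J5: 14→26, due 22, lateness 4
J3: 26→36, due 38, lateness -2
J4: 36→39, due 15, lateness 24
J1: 39→41, due 19, lateness 22
Maximum = 24.
FIFO (arrival order): J1 J2 J3 J4 J5.
J1: 0→2, due 19, lateness -17
J2: 2→16, due 37, lateness -21
J3: 16→26, due 38, lateness -12
J4: 26→29, due 15, lateness 14
J5: 29→41, due 22, lateness 19
Maximum = 19.
SPT 5, EDD 3, LPT 24, FIFO 19 → minimum 3.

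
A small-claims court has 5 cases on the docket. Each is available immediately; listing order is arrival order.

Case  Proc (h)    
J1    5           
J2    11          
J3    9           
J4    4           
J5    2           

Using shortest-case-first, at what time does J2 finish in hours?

SPT (increasing processing time): J5 J4 J1 J3 J2.
J5: 0→2
J4: 2→6
J1: 6→11
J3: 11→20
J2: 20→31

31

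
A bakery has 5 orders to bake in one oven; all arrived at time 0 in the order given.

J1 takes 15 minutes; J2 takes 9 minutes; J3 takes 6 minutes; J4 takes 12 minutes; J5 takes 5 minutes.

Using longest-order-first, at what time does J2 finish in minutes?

36

LPT (decreasing processing time): J1 J4 J2 J3 J5.
J1: 0→15
J4: 15→27
J2: 27→36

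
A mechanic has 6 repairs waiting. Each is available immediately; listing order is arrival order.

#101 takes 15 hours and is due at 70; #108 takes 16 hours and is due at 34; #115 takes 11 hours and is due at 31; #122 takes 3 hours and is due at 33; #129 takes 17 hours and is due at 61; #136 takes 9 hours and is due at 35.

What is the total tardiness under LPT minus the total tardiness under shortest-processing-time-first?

69

LPT (decreasing processing time): #129 #108 #101 #115 #136 #122.
#129: 0→17, due 61, tardiness 0
#108: 17→33, due 34, tardiness 0
#101: 33→48, due 70, tardiness 0
#115: 48→59, due 31, tardiness 28
#136: 59→68, due 35, tardiness 33
#122: 68→71, due 33, tardiness 38
Sum = 0+0+0+28+33+38 = 99.
SPT (increasing processing time): #122 #136 #115 #101 #108 #129.
#122: 0→3, due 33, tardiness 0
#136: 3→12, due 35, tardiness 0
#115: 12→23, due 31, tardiness 0
#101: 23→38, due 70, tardiness 0
#108: 38→54, due 34, tardiness 20
#129: 54→71, due 61, tardiness 10
Sum = 0+0+0+0+20+10 = 30.
Difference = 99 − 30 = 69.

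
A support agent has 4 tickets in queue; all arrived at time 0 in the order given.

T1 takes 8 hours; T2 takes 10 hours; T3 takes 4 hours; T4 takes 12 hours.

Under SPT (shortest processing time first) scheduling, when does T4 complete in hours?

34

SPT (increasing processing time): T3 T1 T2 T4.
T3: 0→4
T1: 4→12
T2: 12→22
T4: 22→34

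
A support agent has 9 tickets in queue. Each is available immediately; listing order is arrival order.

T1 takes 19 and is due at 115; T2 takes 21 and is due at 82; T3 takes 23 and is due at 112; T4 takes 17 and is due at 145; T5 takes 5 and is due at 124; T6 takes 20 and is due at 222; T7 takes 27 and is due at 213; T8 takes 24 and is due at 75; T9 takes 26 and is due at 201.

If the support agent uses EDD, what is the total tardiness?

0

EDD (increasing due date): T8 T2 T3 T1 T5 T4 T9 T7 T6.
T8: 0→24, due 75, tardiness 0
T2: 24→45, due 82, tardiness 0
T3: 45→68, due 112, tardiness 0
T1: 68→87, due 115, tardiness 0
T5: 87→92, due 124, tardiness 0
T4: 92→109, due 145, tardiness 0
T9: 109→135, due 201, tardiness 0
T7: 135→162, due 213, tardiness 0
T6: 162→182, due 222, tardiness 0
Sum = 0+0+0+0+0+0+0+0+0 = 0.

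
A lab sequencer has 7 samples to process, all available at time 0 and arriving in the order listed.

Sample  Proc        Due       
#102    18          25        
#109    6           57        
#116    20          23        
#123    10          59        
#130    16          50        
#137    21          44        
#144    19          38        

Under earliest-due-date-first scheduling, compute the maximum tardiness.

EDD (increasing due date): #116 #102 #144 #137 #130 #109 #123.
#116: 0→20, due 23, tardiness 0
#102: 20→38, due 25, tardiness 13
#144: 38→57, due 38, tardiness 19
#137: 57→78, due 44, tardiness 34
#130: 78→94, due 50, tardiness 44
#109: 94→100, due 57, tardiness 43
#123: 100→110, due 59, tardiness 51
Maximum = 51.

51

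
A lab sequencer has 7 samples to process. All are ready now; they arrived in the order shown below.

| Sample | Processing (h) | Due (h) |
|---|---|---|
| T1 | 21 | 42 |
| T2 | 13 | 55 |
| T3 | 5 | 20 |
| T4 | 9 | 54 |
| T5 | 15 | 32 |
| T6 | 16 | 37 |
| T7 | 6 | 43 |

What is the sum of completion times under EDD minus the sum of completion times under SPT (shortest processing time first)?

EDD (increasing due date): T3 T5 T6 T1 T7 T4 T2.
T3: 0→5
T5: 5→20
T6: 20→36
T1: 36→57
T7: 57→63
T4: 63→72
T2: 72→85
Sum = 5+20+36+57+63+72+85 = 338.
SPT (increasing processing time): T3 T7 T4 T2 T5 T6 T1.
T3: 0→5
T7: 5→11
T4: 11→20
T2: 20→33
T5: 33→48
T6: 48→64
T1: 64→85
Sum = 5+11+20+33+48+64+85 = 266.
Difference = 338 − 266 = 72.

72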